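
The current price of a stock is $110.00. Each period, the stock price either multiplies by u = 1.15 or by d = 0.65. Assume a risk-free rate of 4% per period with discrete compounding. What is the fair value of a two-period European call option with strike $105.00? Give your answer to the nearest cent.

$22.77

Risk-neutral probability p = (1 + 0.04 − 0.65)/(1.15 − 0.65) = 0.3900/0.5000 = 0.7800
Terminal stock prices: S_uu = 145.5, S_ud = 82.22, S_dd = 46.48
Terminal payoffs (S − K): max(40.47, 0) = 40.47, max(-22.78, 0) = 0, max(-58.52, 0) = 0
Node u (S = 126.5): V_u = 1/1.04·[0.7800·40.4750 + 0.2200·0.0000] = 30.3562
Node d (S = 71.5): V_d = 1/1.04·[0.7800·0.0000 + 0.2200·0.0000] = 0.0000
Node 0 (S = 110): V_0 = 1/1.04·[0.7800·30.3562 + 0.2200·0.0000] = 22.7672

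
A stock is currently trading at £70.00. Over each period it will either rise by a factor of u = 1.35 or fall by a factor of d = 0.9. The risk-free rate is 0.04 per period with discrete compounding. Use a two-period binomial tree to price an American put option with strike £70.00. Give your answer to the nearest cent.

Risk-neutral probability p = (1 + 0.04 − 0.9)/(1.35 − 0.9) = 0.1400/0.4500 = 0.3111
Terminal stock prices: S_uu = 127.6, S_ud = 85.05, S_dd = 56.7
Terminal payoffs (K − S): max(-57.58, 0) = 0, max(-15.05, 0) = 0, max(13.3, 0) = 13.3
Node u (S = 94.5): continuation = 1/1.04·[0.3111·0.0000 + 0.6889·0.0000] = 0.0000; exercise value = 0.0000 ≤ continuation, so V_u = 0.0000
Node d (S = 63): continuation = 1/1.04·[0.3111·0.0000 + 0.6889·13.3000] = 8.8098; exercise value = 7.0000 ≤ continuation, so V_d = 8.8098
Node 0 (S = 70): continuation = 1/1.04·[0.3111·0.0000 + 0.6889·8.8098] = 5.8356; exercise value = 0.0000 ≤ continuation, so V_0 = 5.8356

£5.84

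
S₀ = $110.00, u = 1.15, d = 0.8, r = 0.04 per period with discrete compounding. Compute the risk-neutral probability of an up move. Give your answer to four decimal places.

p = 0.6857

Risk-neutral probability p = (1 + 0.04 − 0.8)/(1.15 − 0.8) = 0.2400/0.3500 = 0.6857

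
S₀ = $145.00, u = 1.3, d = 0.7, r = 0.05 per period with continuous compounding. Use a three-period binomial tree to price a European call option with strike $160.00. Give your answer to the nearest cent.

$31.62

Risk-neutral probability p = (e^0.05 − 0.7)/(1.3 − 0.7) = 0.3513/0.6000 = 0.5855
Terminal stock prices: S_uuu = 318.6, S_uud = 171.5, S_udd = 92.36, S_ddd = 49.73
Terminal payoffs (S − K): max(158.6, 0) = 158.6, max(11.53, 0) = 11.53, max(-67.64, 0) = 0, max(-110.3, 0) = 0
Node uu (S = 245.1): V_uu = e^(−0.05)·[0.5855·158.5650 + 0.4145·11.5350] = 92.8533
Node ud (S = 131.9): V_ud = e^(−0.05)·[0.5855·11.5350 + 0.4145·0.0000] = 6.4238
Node dd (S = 71.05): V_dd = e^(−0.05)·[0.5855·0.0000 + 0.4145·0.0000] = 0.0000
Node u (S = 188.5): V_u = e^(−0.05)·[0.5855·92.8533 + 0.4145·6.4238] = 54.2430
Node d (S = 101.5): V_d = e^(−0.05)·[0.5855·6.4238 + 0.4145·0.0000] = 3.5774
Node 0 (S = 145): V_0 = e^(−0.05)·[0.5855·54.2430 + 0.4145·3.5774] = 31.6186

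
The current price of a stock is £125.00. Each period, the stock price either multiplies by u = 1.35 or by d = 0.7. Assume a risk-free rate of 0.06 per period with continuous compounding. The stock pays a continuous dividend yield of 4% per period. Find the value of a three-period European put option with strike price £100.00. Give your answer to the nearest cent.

Per-period risk-free factor R = e^0.06 = 1.0618; dividend-adjusted growth = e^(0.06−0.04) = 1.0202.
Risk-neutral probability p = (1.0202 − 0.7)/(1.35 − 0.7) = 0.3202/0.6500 = 0.4926
Terminal stock prices: S_uuu = 307.5, S_uud = 159.5, S_udd = 82.69, S_ddd = 42.87
Terminal payoffs (K − S): max(-207.5, 0) = 0, max(-59.47, 0) = 0, max(17.31, 0) = 17.31, max(57.13, 0) = 57.13
Node uu (S = 227.8): V_uu = e^(−0.06)·[0.4926·0.0000 + 0.5074·0.0000] = 0.0000
Node ud (S = 118.1): V_ud = e^(−0.06)·[0.4926·0.0000 + 0.5074·17.3125] = 8.2725
Node dd (S = 61.25): V_dd = e^(−0.06)·[0.4926·17.3125 + 0.5074·57.1250] = 35.3281
Node u (S = 168.8): V_u = e^(−0.06)·[0.4926·0.0000 + 0.5074·8.2725] = 3.9529
Node d (S = 87.5): V_d = e^(−0.06)·[0.4926·8.2725 + 0.5074·35.3281] = 20.7189
Node 0 (S = 125): V_0 = e^(−0.06)·[0.4926·3.9529 + 0.5074·20.7189] = 11.7341

£11.73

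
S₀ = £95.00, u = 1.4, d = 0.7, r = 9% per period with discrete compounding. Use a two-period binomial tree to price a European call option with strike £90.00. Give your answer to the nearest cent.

Risk-neutral probability p = (1 + 0.09 − 0.7)/(1.4 − 0.7) = 0.3900/0.7000 = 0.5571
Terminal stock prices: S_uu = 186.2, S_ud = 93.1, S_dd = 46.55
Terminal payoffs (S − K): max(96.2, 0) = 96.2, max(3.1, 0) = 3.1, max(-43.45, 0) = 0
Node u (S = 133): V_u = 1/1.09·[0.5571·96.2000 + 0.4429·3.1000] = 50.4312
Node d (S = 66.5): V_d = 1/1.09·[0.5571·3.1000 + 0.4429·0.0000] = 1.5845
Node 0 (S = 95): V_0 = 1/1.09·[0.5571·50.4312 + 0.4429·1.5845] = 26.4212

£26.42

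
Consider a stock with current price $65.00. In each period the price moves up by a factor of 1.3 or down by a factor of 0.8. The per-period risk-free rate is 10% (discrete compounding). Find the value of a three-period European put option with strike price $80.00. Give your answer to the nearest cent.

Risk-neutral probability p = (1 + 0.1 − 0.8)/(1.3 − 0.8) = 0.3000/0.5000 = 0.6000
Terminal stock prices: S_uuu = 142.8, S_uud = 87.88, S_udd = 54.08, S_ddd = 33.28
Terminal payoffs (K − S): max(-62.81, 0) = 0, max(-7.88, 0) = 0, max(25.92, 0) = 25.92, max(46.72, 0) = 46.72
Node uu (S = 109.9): V_uu = 1/1.1·[0.6000·0.0000 + 0.4000·0.0000] = 0.0000
Node ud (S = 67.6): V_ud = 1/1.1·[0.6000·0.0000 + 0.4000·25.9200] = 9.4255
Node dd (S = 41.6): V_dd = 1/1.1·[0.6000·25.9200 + 0.4000·46.7200] = 31.1273
Node u (S = 84.5): V_u = 1/1.1·[0.6000·0.0000 + 0.4000·9.4255] = 3.4274
Node d (S = 52): V_d = 1/1.1·[0.6000·9.4255 + 0.4000·31.1273] = 16.4602
Node 0 (S = 65): V_0 = 1/1.1·[0.6000·3.4274 + 0.4000·16.4602] = 7.8550

$7.86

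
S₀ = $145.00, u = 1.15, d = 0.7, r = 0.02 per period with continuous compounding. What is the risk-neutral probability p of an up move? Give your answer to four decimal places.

Risk-neutral probability p = (e^0.02 − 0.7)/(1.15 − 0.7) = 0.3202/0.4500 = 0.7116

p = 0.7116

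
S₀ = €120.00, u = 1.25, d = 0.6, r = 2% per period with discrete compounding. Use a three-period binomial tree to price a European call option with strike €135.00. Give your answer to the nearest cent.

Risk-neutral probability p = (1 + 0.02 − 0.6)/(1.25 − 0.6) = 0.4200/0.6500 = 0.6462
Terminal stock prices: S_uuu = 234.4, S_uud = 112.5, S_udd = 54, S_ddd = 25.92
Terminal payoffs (S − K): max(99.38, 0) = 99.38, max(-22.5, 0) = 0, max(-81, 0) = 0, max(-109.1, 0) = 0
Node uu (S = 187.5): V_uu = 1/1.02·[0.6462·99.3750 + 0.3538·0.0000] = 62.9525
Node ud (S = 90): V_ud = 1/1.02·[0.6462·0.0000 + 0.3538·0.0000] = 0.0000
Node dd (S = 43.2): V_dd = 1/1.02·[0.6462·0.0000 + 0.3538·0.0000] = 0.0000
Node u (S = 150): V_u = 1/1.02·[0.6462·62.9525 + 0.3538·0.0000] = 39.8794
Node d (S = 72): V_d = 1/1.02·[0.6462·0.0000 + 0.3538·0.0000] = 0.0000
Node 0 (S = 120): V_0 = 1/1.02·[0.6462·39.8794 + 0.3538·0.0000] = 25.2630

€25.26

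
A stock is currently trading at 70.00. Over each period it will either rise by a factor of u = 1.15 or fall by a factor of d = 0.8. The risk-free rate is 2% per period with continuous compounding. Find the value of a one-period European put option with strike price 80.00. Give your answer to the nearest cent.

Risk-neutral probability p = (e^0.02 − 0.8)/(1.15 − 0.8) = 0.2202/0.3500 = 0.6291
Terminal stock prices: S_u = 80.5, S_d = 56
Terminal payoffs (K − S): max(-0.5, 0) = 0, max(24, 0) = 24
Node 0 (S = 70): V_0 = e^(−0.02)·[0.6291·0.0000 + 0.3709·24.0000] = 8.7242

8.72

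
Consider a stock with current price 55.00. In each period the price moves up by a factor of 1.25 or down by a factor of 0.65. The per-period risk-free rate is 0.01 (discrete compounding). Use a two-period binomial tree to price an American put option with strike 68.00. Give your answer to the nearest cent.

18.26

Risk-neutral probability p = (1 + 0.01 − 0.65)/(1.25 − 0.65) = 0.3600/0.6000 = 0.6000
Terminal stock prices: S_uu = 85.94, S_ud = 44.69, S_dd = 23.24
Terminal payoffs (K − S): max(-17.94, 0) = 0, max(23.31, 0) = 23.31, max(44.76, 0) = 44.76
Node u (S = 68.75): continuation = 1/1.01·[0.6000·0.0000 + 0.4000·23.3125] = 9.2327; exercise value = 0.0000 ≤ continuation, so V_u = 9.2327
Node d (S = 35.75): continuation = 1/1.01·[0.6000·23.3125 + 0.4000·44.7625] = 31.5767; exercise value = 32.2500 > continuation, so V_d = 32.2500 (exercise)
Node 0 (S = 55): continuation = 1/1.01·[0.6000·9.2327 + 0.4000·32.2500] = 18.2570; exercise value = 13.0000 ≤ continuation, so V_0 = 18.2570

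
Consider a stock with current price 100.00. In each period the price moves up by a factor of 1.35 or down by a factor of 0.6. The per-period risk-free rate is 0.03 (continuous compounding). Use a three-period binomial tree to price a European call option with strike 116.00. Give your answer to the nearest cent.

22.47

Risk-neutral probability p = (e^0.03 − 0.6)/(1.35 − 0.6) = 0.4305/0.7500 = 0.5739
Terminal stock prices: S_uuu = 246, S_uud = 109.4, S_udd = 48.6, S_ddd = 21.6
Terminal payoffs (S − K): max(130, 0) = 130, max(-6.65, 0) = 0, max(-67.4, 0) = 0, max(-94.4, 0) = 0
Node uu (S = 182.3): V_uu = e^(−0.03)·[0.5739·130.0375 + 0.4261·0.0000] = 72.4279
Node ud (S = 81): V_ud = e^(−0.03)·[0.5739·0.0000 + 0.4261·0.0000] = 0.0000
Node dd (S = 36): V_dd = e^(−0.03)·[0.5739·0.0000 + 0.4261·0.0000] = 0.0000
Node u (S = 135): V_u = e^(−0.03)·[0.5739·72.4279 + 0.4261·0.0000] = 40.3407
Node d (S = 60): V_d = e^(−0.03)·[0.5739·0.0000 + 0.4261·0.0000] = 0.0000
Node 0 (S = 100): V_0 = e^(−0.03)·[0.5739·40.3407 + 0.4261·0.0000] = 22.4688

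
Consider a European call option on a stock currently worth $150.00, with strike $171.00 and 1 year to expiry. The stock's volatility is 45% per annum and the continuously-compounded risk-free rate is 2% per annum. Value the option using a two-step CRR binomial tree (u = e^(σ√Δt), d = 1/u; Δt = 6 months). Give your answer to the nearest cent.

CRR parameters: u = e^(σ√Δt) = e^(0.45·√0.5) = 1.3746, d = 1/u = 0.7275
Per-period rate: rΔt = 0.02·0.5 = 0.01, so R = e^0.01 = 1.0101
Risk-neutral probability p = (e^0.01 − 0.7275)/(1.3746 − 0.7275) = 0.2826/0.6472 = 0.4366
Terminal stock prices: S_uu = 283.4, S_ud = 150, S_dd = 79.38
Terminal payoffs (S − K): max(112.4, 0) = 112.4, max(-21, 0) = 0, max(-91.62, 0) = 0
Node u (S = 206.2): V_u = e^(−0.01)·[0.4366·112.4488 + 0.5634·0.0000] = 48.6115
Node d (S = 109.1): V_d = e^(−0.01)·[0.4366·0.0000 + 0.5634·0.0000] = 0.0000
Node 0 (S = 150): V_0 = e^(−0.01)·[0.4366·48.6115 + 0.5634·0.0000] = 21.0147

$21.01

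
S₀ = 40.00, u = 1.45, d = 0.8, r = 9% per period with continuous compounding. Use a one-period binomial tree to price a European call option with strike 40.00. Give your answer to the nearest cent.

Risk-neutral probability p = (e^0.09 − 0.8)/(1.45 − 0.8) = 0.2942/0.6500 = 0.4526
Terminal stock prices: S_u = 58, S_d = 32
Terminal payoffs (S − K): max(18, 0) = 18, max(-8, 0) = 0
Node 0 (S = 40): V_0 = e^(−0.09)·[0.4526·18.0000 + 0.5474·0.0000] = 7.4452

7.45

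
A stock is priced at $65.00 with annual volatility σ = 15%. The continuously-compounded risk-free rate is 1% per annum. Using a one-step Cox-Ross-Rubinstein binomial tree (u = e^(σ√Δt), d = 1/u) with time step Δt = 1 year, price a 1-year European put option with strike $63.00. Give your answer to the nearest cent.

CRR parameters: u = e^(σ√Δt) = e^(0.15·√1) = 1.1618, d = 1/u = 0.8607
Per-period rate: rΔt = 0.01·1 = 0.01, so R = e^0.01 = 1.0101
Risk-neutral probability p = (e^0.01 − 0.8607)/(1.1618 − 0.8607) = 0.1493/0.3011 = 0.4959
Terminal stock prices: S_u = 75.52, S_d = 55.95
Terminal payoffs (K − S): max(-12.52, 0) = 0, max(7.054, 0) = 7.054
Node 0 (S = 65): V_0 = e^(−0.01)·[0.4959·0.0000 + 0.5041·7.0540] = 3.5202

$3.52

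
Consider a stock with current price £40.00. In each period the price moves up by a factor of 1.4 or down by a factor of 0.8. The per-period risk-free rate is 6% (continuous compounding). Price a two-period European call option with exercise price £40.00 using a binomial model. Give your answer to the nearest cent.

Risk-neutral probability p = (e^0.06 − 0.8)/(1.4 − 0.8) = 0.2618/0.6000 = 0.4364
Terminal stock prices: S_uu = 78.4, S_ud = 44.8, S_dd = 25.6
Terminal payoffs (S − K): max(38.4, 0) = 38.4, max(4.8, 0) = 4.8, max(-14.4, 0) = 0
Node u (S = 56): V_u = e^(−0.06)·[0.4364·38.4000 + 0.5636·4.8000] = 18.3294
Node d (S = 32): V_d = e^(−0.06)·[0.4364·4.8000 + 0.5636·0.0000] = 1.9727
Node 0 (S = 40): V_0 = e^(−0.06)·[0.4364·18.3294 + 0.5636·1.9727] = 8.5801

£8.58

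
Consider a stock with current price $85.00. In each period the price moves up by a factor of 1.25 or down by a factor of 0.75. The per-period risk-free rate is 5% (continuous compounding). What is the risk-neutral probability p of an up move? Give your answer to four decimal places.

Risk-neutral probability p = (e^0.05 − 0.75)/(1.25 − 0.75) = 0.3013/0.5000 = 0.6025

p = 0.6025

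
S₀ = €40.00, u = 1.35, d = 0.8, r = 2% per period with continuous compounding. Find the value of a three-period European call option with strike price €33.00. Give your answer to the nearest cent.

€11.46

Risk-neutral probability p = (e^0.02 − 0.8)/(1.35 − 0.8) = 0.2202/0.5500 = 0.4004
Terminal stock prices: S_uuu = 98.42, S_uud = 58.32, S_udd = 34.56, S_ddd = 20.48
Terminal payoffs (S − K): max(65.42, 0) = 65.42, max(25.32, 0) = 25.32, max(1.56, 0) = 1.56, max(-12.52, 0) = 0
Node uu (S = 72.9): V_uu = e^(−0.02)·[0.4004·65.4150 + 0.5996·25.3200] = 40.5534
Node ud (S = 43.2): V_ud = e^(−0.02)·[0.4004·25.3200 + 0.5996·1.5600] = 10.8534
Node dd (S = 25.6): V_dd = e^(−0.02)·[0.4004·1.5600 + 0.5996·0.0000] = 0.6122
Node u (S = 54): V_u = e^(−0.02)·[0.4004·40.5534 + 0.5996·10.8534] = 22.2939
Node d (S = 32): V_d = e^(−0.02)·[0.4004·10.8534 + 0.5996·0.6122] = 4.6191
Node 0 (S = 40): V_0 = e^(−0.02)·[0.4004·22.2939 + 0.5996·4.6191] = 11.4639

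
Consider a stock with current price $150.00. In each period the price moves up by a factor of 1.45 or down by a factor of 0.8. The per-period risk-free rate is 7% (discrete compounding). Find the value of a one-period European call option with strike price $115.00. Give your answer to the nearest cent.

Risk-neutral probability p = (1 + 0.07 − 0.8)/(1.45 − 0.8) = 0.2700/0.6500 = 0.4154
Terminal stock prices: S_u = 217.5, S_d = 120
Terminal payoffs (S − K): max(102.5, 0) = 102.5, max(5, 0) = 5
Node 0 (S = 150): V_0 = 1/1.07·[0.4154·102.5000 + 0.5846·5.0000] = 42.5234

$42.52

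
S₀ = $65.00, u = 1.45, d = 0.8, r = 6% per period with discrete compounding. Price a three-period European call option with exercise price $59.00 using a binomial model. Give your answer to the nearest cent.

$20.13

Risk-neutral probability p = (1 + 0.06 − 0.8)/(1.45 − 0.8) = 0.2600/0.6500 = 0.4000
Terminal stock prices: S_uuu = 198.2, S_uud = 109.3, S_udd = 60.32, S_ddd = 33.28
Terminal payoffs (S − K): max(139.2, 0) = 139.2, max(50.33, 0) = 50.33, max(1.32, 0) = 1.32, max(-25.72, 0) = 0
Node uu (S = 136.7): V_uu = 1/1.06·[0.4000·139.1606 + 0.6000·50.3300] = 81.0021
Node ud (S = 75.4): V_ud = 1/1.06·[0.4000·50.3300 + 0.6000·1.3200] = 19.7396
Node dd (S = 41.6): V_dd = 1/1.06·[0.4000·1.3200 + 0.6000·0.0000] = 0.4981
Node u (S = 94.25): V_u = 1/1.06·[0.4000·81.0021 + 0.6000·19.7396] = 41.7402
Node d (S = 52): V_d = 1/1.06·[0.4000·19.7396 + 0.6000·0.4981] = 7.7309
Node 0 (S = 65): V_0 = 1/1.06·[0.4000·41.7402 + 0.6000·7.7309] = 20.1270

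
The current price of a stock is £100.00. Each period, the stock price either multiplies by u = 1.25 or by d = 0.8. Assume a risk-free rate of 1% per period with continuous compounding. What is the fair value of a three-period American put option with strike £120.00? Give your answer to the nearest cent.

Risk-neutral probability p = (e^0.01 − 0.8)/(1.25 − 0.8) = 0.2101/0.4500 = 0.4668
Terminal stock prices: S_uuu = 195.3, S_uud = 125, S_udd = 80, S_ddd = 51.2
Terminal payoffs (K − S): max(-75.31, 0) = 0, max(-5, 0) = 0, max(40, 0) = 40, max(68.8, 0) = 68.8
Node uu (S = 156.2): continuation = e^(−0.01)·[0.4668·0.0000 + 0.5332·0.0000] = 0.0000; exercise value = 0.0000 ≤ continuation, so V_uu = 0.0000
Node ud (S = 100): continuation = e^(−0.01)·[0.4668·0.0000 + 0.5332·40.0000] = 21.1166; exercise value = 20.0000 ≤ continuation, so V_ud = 21.1166
Node dd (S = 64): continuation = e^(−0.01)·[0.4668·40.0000 + 0.5332·68.8000] = 54.8060; exercise value = 56.0000 > continuation, so V_dd = 56.0000 (exercise)
Node u (S = 125): continuation = e^(−0.01)·[0.4668·0.0000 + 0.5332·21.1166] = 11.1478; exercise value = 0.0000 ≤ continuation, so V_u = 11.1478
Node d (S = 80): continuation = e^(−0.01)·[0.4668·21.1166 + 0.5332·56.0000] = 39.3220; exercise value = 40.0000 > continuation, so V_d = 40.0000 (exercise)
Node 0 (S = 100): continuation = e^(−0.01)·[0.4668·11.1478 + 0.5332·40.0000] = 26.2684; exercise value = 20.0000 ≤ continuation, so V_0 = 26.2684

£26.27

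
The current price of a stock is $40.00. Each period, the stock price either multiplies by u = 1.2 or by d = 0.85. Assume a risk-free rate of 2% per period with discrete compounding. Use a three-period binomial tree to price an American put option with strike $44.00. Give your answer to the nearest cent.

$6.17

Risk-neutral probability p = (1 + 0.02 − 0.85)/(1.2 − 0.85) = 0.1700/0.3500 = 0.4857
Terminal stock prices: S_uuu = 69.12, S_uud = 48.96, S_udd = 34.68, S_ddd = 24.56
Terminal payoffs (K − S): max(-25.12, 0) = 0, max(-4.96, 0) = 0, max(9.32, 0) = 9.32, max(19.44, 0) = 19.44
Node uu (S = 57.6): continuation = 1/1.02·[0.4857·0.0000 + 0.5143·0.0000] = 0.0000; exercise value = 0.0000 ≤ continuation, so V_uu = 0.0000
Node ud (S = 40.8): continuation = 1/1.02·[0.4857·0.0000 + 0.5143·9.3200] = 4.6992; exercise value = 3.2000 ≤ continuation, so V_ud = 4.6992
Node dd (S = 28.9): continuation = 1/1.02·[0.4857·9.3200 + 0.5143·19.4350] = 14.2373; exercise value = 15.1000 > continuation, so V_dd = 15.1000 (exercise)
Node u (S = 48): continuation = 1/1.02·[0.4857·0.0000 + 0.5143·4.6992] = 2.3693; exercise value = 0.0000 ≤ continuation, so V_u = 2.3693
Node d (S = 34): continuation = 1/1.02·[0.4857·4.6992 + 0.5143·15.1000] = 9.8511; exercise value = 10.0000 > continuation, so V_d = 10.0000 (exercise)
Node 0 (S = 40): continuation = 1/1.02·[0.4857·2.3693 + 0.5143·10.0000] = 6.1703; exercise value = 4.0000 ≤ continuation, so V_0 = 6.1703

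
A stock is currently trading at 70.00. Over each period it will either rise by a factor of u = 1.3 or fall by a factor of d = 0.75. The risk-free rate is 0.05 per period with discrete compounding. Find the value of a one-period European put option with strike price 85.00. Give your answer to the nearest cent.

14.07

Risk-neutral probability p = (1 + 0.05 − 0.75)/(1.3 − 0.75) = 0.3000/0.5500 = 0.5455
Terminal stock prices: S_u = 91, S_d = 52.5
Terminal payoffs (K − S): max(-6, 0) = 0, max(32.5, 0) = 32.5
Node 0 (S = 70): V_0 = 1/1.05·[0.5455·0.0000 + 0.4545·32.5000] = 14.0693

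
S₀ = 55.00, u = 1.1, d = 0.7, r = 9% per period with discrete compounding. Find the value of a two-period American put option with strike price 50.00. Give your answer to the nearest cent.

Risk-neutral probability p = (1 + 0.09 − 0.7)/(1.1 − 0.7) = 0.3900/0.4000 = 0.9750
Terminal stock prices: S_uu = 66.55, S_ud = 42.35, S_dd = 26.95
Terminal payoffs (K − S): max(-16.55, 0) = 0, max(7.65, 0) = 7.65, max(23.05, 0) = 23.05
Node u (S = 60.5): continuation = 1/1.09·[0.9750·0.0000 + 0.0250·7.6500] = 0.1755; exercise value = 0.0000 ≤ continuation, so V_u = 0.1755
Node d (S = 38.5): continuation = 1/1.09·[0.9750·7.6500 + 0.0250·23.0500] = 7.3716; exercise value = 11.5000 > continuation, so V_d = 11.5000 (exercise)
Node 0 (S = 55): continuation = 1/1.09·[0.9750·0.1755 + 0.0250·11.5000] = 0.4207; exercise value = 0.0000 ≤ continuation, so V_0 = 0.4207

0.42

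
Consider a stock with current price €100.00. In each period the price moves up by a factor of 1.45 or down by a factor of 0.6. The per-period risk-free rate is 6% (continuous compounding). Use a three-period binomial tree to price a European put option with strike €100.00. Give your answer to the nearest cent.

€19.81

Risk-neutral probability p = (e^0.06 − 0.6)/(1.45 − 0.6) = 0.4618/0.8500 = 0.5433
Terminal stock prices: S_uuu = 304.9, S_uud = 126.1, S_udd = 52.2, S_ddd = 21.6
Terminal payoffs (K − S): max(-204.9, 0) = 0, max(-26.15, 0) = 0, max(47.8, 0) = 47.8, max(78.4, 0) = 78.4
Node uu (S = 210.2): V_uu = e^(−0.06)·[0.5433·0.0000 + 0.4567·0.0000] = 0.0000
Node ud (S = 87): V_ud = e^(−0.06)·[0.5433·0.0000 + 0.4567·47.8000] = 20.5573
Node dd (S = 36): V_dd = e^(−0.06)·[0.5433·47.8000 + 0.4567·78.4000] = 58.1765
Node u (S = 145): V_u = e^(−0.06)·[0.5433·0.0000 + 0.4567·20.5573] = 8.8411
Node d (S = 60): V_d = e^(−0.06)·[0.5433·20.5573 + 0.4567·58.1765] = 35.5390
Node 0 (S = 100): V_0 = e^(−0.06)·[0.5433·8.8411 + 0.4567·35.5390] = 19.8081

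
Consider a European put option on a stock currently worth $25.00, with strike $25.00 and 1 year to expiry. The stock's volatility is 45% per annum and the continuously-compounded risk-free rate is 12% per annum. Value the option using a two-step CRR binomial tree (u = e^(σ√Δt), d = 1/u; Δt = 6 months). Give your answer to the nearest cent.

CRR parameters: u = e^(σ√Δt) = e^(0.45·√0.5) = 1.3746, d = 1/u = 0.7275
Per-period rate: rΔt = 0.12·0.5 = 0.06, so R = e^0.06 = 1.0618
Risk-neutral probability p = (e^0.06 − 0.7275)/(1.3746 − 0.7275) = 0.3344/0.6472 = 0.5167
Terminal stock prices: S_uu = 47.24, S_ud = 25, S_dd = 13.23
Terminal payoffs (K − S): max(-22.24, 0) = 0, max(0, 0) = 0, max(11.77, 0) = 11.77
Node u (S = 34.37): V_u = e^(−0.06)·[0.5167·0.0000 + 0.4833·0.0000] = 0.0000
Node d (S = 18.19): V_d = e^(−0.06)·[0.5167·0.0000 + 0.4833·11.7701] = 5.3576
Node 0 (S = 25): V_0 = e^(−0.06)·[0.5167·0.0000 + 0.4833·5.3576] = 2.4388

$2.44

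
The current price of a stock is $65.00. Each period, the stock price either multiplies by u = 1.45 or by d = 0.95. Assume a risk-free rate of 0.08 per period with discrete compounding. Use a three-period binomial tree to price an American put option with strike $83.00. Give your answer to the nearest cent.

Risk-neutral probability p = (1 + 0.08 − 0.95)/(1.45 − 0.95) = 0.1300/0.5000 = 0.2600
Terminal stock prices: S_uuu = 198.2, S_uud = 129.8, S_udd = 85.06, S_ddd = 55.73
Terminal payoffs (K − S): max(-115.2, 0) = 0, max(-46.83, 0) = 0, max(-2.061, 0) = 0, max(27.27, 0) = 27.27
Node uu (S = 136.7): continuation = 1/1.08·[0.2600·0.0000 + 0.7400·0.0000] = 0.0000; exercise value = 0.0000 ≤ continuation, so V_uu = 0.0000
Node ud (S = 89.54): continuation = 1/1.08·[0.2600·0.0000 + 0.7400·0.0000] = 0.0000; exercise value = 0.0000 ≤ continuation, so V_ud = 0.0000
Node dd (S = 58.66): continuation = 1/1.08·[0.2600·0.0000 + 0.7400·27.2706] = 18.6854; exercise value = 24.3375 > continuation, so V_dd = 24.3375 (exercise)
Node u (S = 94.25): continuation = 1/1.08·[0.2600·0.0000 + 0.7400·0.0000] = 0.0000; exercise value = 0.0000 ≤ continuation, so V_u = 0.0000
Node d (S = 61.75): continuation = 1/1.08·[0.2600·0.0000 + 0.7400·24.3375] = 16.6757; exercise value = 21.2500 > continuation, so V_d = 21.2500 (exercise)
Node 0 (S = 65): continuation = 1/1.08·[0.2600·0.0000 + 0.7400·21.2500] = 14.5602; exercise value = 18.0000 > continuation, so V_0 = 18.0000 (exercise)

$18.00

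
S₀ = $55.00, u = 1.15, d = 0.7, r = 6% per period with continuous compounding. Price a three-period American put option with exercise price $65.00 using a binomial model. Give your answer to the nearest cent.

$10.00

Risk-neutral probability p = (e^0.06 − 0.7)/(1.15 − 0.7) = 0.3618/0.4500 = 0.8041
Terminal stock prices: S_uuu = 83.65, S_uud = 50.92, S_udd = 30.99, S_ddd = 18.86
Terminal payoffs (K − S): max(-18.65, 0) = 0, max(14.08, 0) = 14.08, max(34.01, 0) = 34.01, max(46.14, 0) = 46.14
Node uu (S = 72.74): continuation = e^(−0.06)·[0.8041·0.0000 + 0.1959·14.0838] = 2.5986; exercise value = 0.0000 ≤ continuation, so V_uu = 2.5986
Node ud (S = 44.27): continuation = e^(−0.06)·[0.8041·14.0838 + 0.1959·34.0075] = 16.9397; exercise value = 20.7250 > continuation, so V_ud = 20.7250 (exercise)
Node dd (S = 26.95): continuation = e^(−0.06)·[0.8041·34.0075 + 0.1959·46.1350] = 34.2647; exercise value = 38.0500 > continuation, so V_dd = 38.0500 (exercise)
Node u (S = 63.25): continuation = e^(−0.06)·[0.8041·2.5986 + 0.1959·20.7250] = 5.7917; exercise value = 1.7500 ≤ continuation, so V_u = 5.7917
Node d (S = 38.5): continuation = e^(−0.06)·[0.8041·20.7250 + 0.1959·38.0500] = 22.7147; exercise value = 26.5000 > continuation, so V_d = 26.5000 (exercise)
Node 0 (S = 55): continuation = e^(−0.06)·[0.8041·5.7917 + 0.1959·26.5000] = 9.2753; exercise value = 10.0000 > continuation, so V_0 = 10.0000 (exercise)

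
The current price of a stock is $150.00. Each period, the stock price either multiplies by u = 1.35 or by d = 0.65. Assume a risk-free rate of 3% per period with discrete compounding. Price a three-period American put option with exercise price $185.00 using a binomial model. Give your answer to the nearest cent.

Risk-neutral probability p = (1 + 0.03 − 0.65)/(1.35 − 0.65) = 0.3800/0.7000 = 0.5429
Terminal stock prices: S_uuu = 369.1, S_uud = 177.7, S_udd = 85.56, S_ddd = 41.19
Terminal payoffs (K − S): max(-184.1, 0) = 0, max(7.306, 0) = 7.306, max(99.44, 0) = 99.44, max(143.8, 0) = 143.8
Node uu (S = 273.4): continuation = 1/1.03·[0.5429·0.0000 + 0.4571·7.3062] = 3.2427; exercise value = 0.0000 ≤ continuation, so V_uu = 3.2427
Node ud (S = 131.6): continuation = 1/1.03·[0.5429·7.3062 + 0.4571·99.4437] = 47.9867; exercise value = 53.3750 > continuation, so V_ud = 53.3750 (exercise)
Node dd (S = 63.38): continuation = 1/1.03·[0.5429·99.4437 + 0.4571·143.8063] = 116.2367; exercise value = 121.6250 > continuation, so V_dd = 121.6250 (exercise)
Node u (S = 202.5): continuation = 1/1.03·[0.5429·3.2427 + 0.4571·53.3750] = 25.3984; exercise value = 0.0000 ≤ continuation, so V_u = 25.3984
Node d (S = 97.5): continuation = 1/1.03·[0.5429·53.3750 + 0.4571·121.6250] = 82.1117; exercise value = 87.5000 > continuation, so V_d = 87.5000 (exercise)
Node 0 (S = 150): continuation = 1/1.03·[0.5429·25.3984 + 0.4571·87.5000] = 52.2211; exercise value = 35.0000 ≤ continuation, so V_0 = 52.2211

$52.22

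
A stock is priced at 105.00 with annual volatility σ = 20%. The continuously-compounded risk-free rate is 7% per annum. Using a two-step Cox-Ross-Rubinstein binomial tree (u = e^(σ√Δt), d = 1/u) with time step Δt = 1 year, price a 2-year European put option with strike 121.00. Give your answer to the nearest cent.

12.50

CRR parameters: u = e^(σ√Δt) = e^(0.2·√1) = 1.2214, d = 1/u = 0.8187
Per-period rate: rΔt = 0.07·1 = 0.07, so R = e^0.07 = 1.0725
Risk-neutral probability p = (e^0.07 − 0.8187)/(1.2214 − 0.8187) = 0.2538/0.4027 = 0.6302
Terminal stock prices: S_uu = 156.6, S_ud = 105, S_dd = 70.38
Terminal payoffs (K − S): max(-35.64, 0) = 0, max(16, 0) = 16, max(50.62, 0) = 50.62
Node u (S = 128.2): V_u = e^(−0.07)·[0.6302·0.0000 + 0.3698·16.0000] = 5.5163
Node d (S = 85.97): V_d = e^(−0.07)·[0.6302·16.0000 + 0.3698·50.6164] = 26.8529
Node 0 (S = 105): V_0 = e^(−0.07)·[0.6302·5.5163 + 0.3698·26.8529] = 12.4995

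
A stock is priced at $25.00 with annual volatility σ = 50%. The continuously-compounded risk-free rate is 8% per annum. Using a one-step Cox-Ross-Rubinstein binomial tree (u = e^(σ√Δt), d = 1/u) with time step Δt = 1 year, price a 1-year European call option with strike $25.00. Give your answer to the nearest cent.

CRR parameters: u = e^(σ√Δt) = e^(0.5·√1) = 1.6487, d = 1/u = 0.6065
Per-period rate: rΔt = 0.08·1 = 0.08, so R = e^0.08 = 1.0833
Risk-neutral probability p = (e^0.08 − 0.6065)/(1.6487 − 0.6065) = 0.4768/1.0422 = 0.4575
Terminal stock prices: S_u = 41.22, S_d = 15.16
Terminal payoffs (S − K): max(16.22, 0) = 16.22, max(-9.837, 0) = 0
Node 0 (S = 25): V_0 = e^(−0.08)·[0.4575·16.2180 + 0.5425·0.0000] = 6.8486

$6.85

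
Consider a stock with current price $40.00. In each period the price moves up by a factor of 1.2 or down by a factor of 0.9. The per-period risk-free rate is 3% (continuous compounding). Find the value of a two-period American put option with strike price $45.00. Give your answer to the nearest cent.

Risk-neutral probability p = (e^0.03 − 0.9)/(1.2 − 0.9) = 0.1305/0.3000 = 0.4348
Terminal stock prices: S_uu = 57.6, S_ud = 43.2, S_dd = 32.4
Terminal payoffs (K − S): max(-12.6, 0) = 0, max(1.8, 0) = 1.8, max(12.6, 0) = 12.6
Node u (S = 48): continuation = e^(−0.03)·[0.4348·0.0000 + 0.5652·1.8000] = 0.9872; exercise value = 0.0000 ≤ continuation, so V_u = 0.9872
Node d (S = 36): continuation = e^(−0.03)·[0.4348·1.8000 + 0.5652·12.6000] = 7.6700; exercise value = 9.0000 > continuation, so V_d = 9.0000 (exercise)
Node 0 (S = 40): continuation = e^(−0.03)·[0.4348·0.9872 + 0.5652·9.0000] = 5.3526; exercise value = 5.0000 ≤ continuation, so V_0 = 5.3526

$5.35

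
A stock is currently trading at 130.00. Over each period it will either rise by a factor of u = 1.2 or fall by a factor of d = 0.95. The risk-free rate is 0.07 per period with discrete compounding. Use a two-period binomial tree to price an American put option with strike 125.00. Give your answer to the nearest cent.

1.81

Risk-neutral probability p = (1 + 0.07 − 0.95)/(1.2 − 0.95) = 0.1200/0.2500 = 0.4800
Terminal stock prices: S_uu = 187.2, S_ud = 148.2, S_dd = 117.3
Terminal payoffs (K − S): max(-62.2, 0) = 0, max(-23.2, 0) = 0, max(7.675, 0) = 7.675
Node u (S = 156): continuation = 1/1.07·[0.4800·0.0000 + 0.5200·0.0000] = 0.0000; exercise value = 0.0000 ≤ continuation, so V_u = 0.0000
Node d (S = 123.5): continuation = 1/1.07·[0.4800·0.0000 + 0.5200·7.6750] = 3.7299; exercise value = 1.5000 ≤ continuation, so V_d = 3.7299
Node 0 (S = 130): continuation = 1/1.07·[0.4800·0.0000 + 0.5200·3.7299] = 1.8127; exercise value = 0.0000 ≤ continuation, so V_0 = 1.8127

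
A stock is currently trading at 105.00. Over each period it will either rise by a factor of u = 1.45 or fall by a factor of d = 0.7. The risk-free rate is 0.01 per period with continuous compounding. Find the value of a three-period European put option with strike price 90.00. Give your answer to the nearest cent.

16.95

Risk-neutral probability p = (e^0.01 − 0.7)/(1.45 − 0.7) = 0.3101/0.7500 = 0.4134
Terminal stock prices: S_uuu = 320.1, S_uud = 154.5, S_udd = 74.6, S_ddd = 36.01
Terminal payoffs (K − S): max(-230.1, 0) = 0, max(-64.53, 0) = 0, max(15.4, 0) = 15.4, max(53.99, 0) = 53.99
Node uu (S = 220.8): V_uu = e^(−0.01)·[0.4134·0.0000 + 0.5866·0.0000] = 0.0000
Node ud (S = 106.6): V_ud = e^(−0.01)·[0.4134·0.0000 + 0.5866·15.3975] = 8.9423
Node dd (S = 51.45): V_dd = e^(−0.01)·[0.4134·15.3975 + 0.5866·53.9850] = 37.6545
Node u (S = 152.2): V_u = e^(−0.01)·[0.4134·0.0000 + 0.5866·8.9423] = 5.1934
Node d (S = 73.5): V_d = e^(−0.01)·[0.4134·8.9423 + 0.5866·37.6545] = 25.5283
Node 0 (S = 105): V_0 = e^(−0.01)·[0.4134·5.1934 + 0.5866·25.5283] = 16.9515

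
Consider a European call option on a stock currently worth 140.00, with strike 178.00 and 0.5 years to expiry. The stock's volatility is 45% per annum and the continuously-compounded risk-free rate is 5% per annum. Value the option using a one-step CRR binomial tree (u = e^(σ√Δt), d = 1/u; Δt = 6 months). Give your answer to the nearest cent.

CRR parameters: u = e^(σ√Δt) = e^(0.45·√0.5) = 1.3746, d = 1/u = 0.7275
Per-period rate: rΔt = 0.05·0.5 = 0.025, so R = e^0.025 = 1.0253
Risk-neutral probability p = (e^0.025 − 0.7275)/(1.3746 − 0.7275) = 0.2979/0.6472 = 0.4602
Terminal stock prices: S_u = 192.5, S_d = 101.8
Terminal payoffs (S − K): max(14.45, 0) = 14.45, max(-76.16, 0) = 0
Node 0 (S = 140): V_0 = e^(−0.025)·[0.4602·14.4508 + 0.5398·0.0000] = 6.4865

6.49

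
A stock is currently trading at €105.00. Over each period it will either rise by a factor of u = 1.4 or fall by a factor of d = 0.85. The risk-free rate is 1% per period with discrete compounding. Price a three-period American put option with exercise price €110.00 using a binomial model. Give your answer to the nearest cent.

€17.90

Risk-neutral probability p = (1 + 0.01 − 0.85)/(1.4 − 0.85) = 0.1600/0.5500 = 0.2909
Terminal stock prices: S_uuu = 288.1, S_uud = 174.9, S_udd = 106.2, S_ddd = 64.48
Terminal payoffs (K − S): max(-178.1, 0) = 0, max(-64.93, 0) = 0, max(3.793, 0) = 3.793, max(45.52, 0) = 45.52
Node uu (S = 205.8): continuation = 1/1.01·[0.2909·0.0000 + 0.7091·0.0000] = 0.0000; exercise value = 0.0000 ≤ continuation, so V_uu = 0.0000
Node ud (S = 125): continuation = 1/1.01·[0.2909·0.0000 + 0.7091·3.7925] = 2.6626; exercise value = 0.0000 ≤ continuation, so V_ud = 2.6626
Node dd (S = 75.86): continuation = 1/1.01·[0.2909·3.7925 + 0.7091·45.5169] = 33.0484; exercise value = 34.1375 > continuation, so V_dd = 34.1375 (exercise)
Node u (S = 147): continuation = 1/1.01·[0.2909·0.0000 + 0.7091·2.6626] = 1.8693; exercise value = 0.0000 ≤ continuation, so V_u = 1.8693
Node d (S = 89.25): continuation = 1/1.01·[0.2909·2.6626 + 0.7091·34.1375] = 24.7338; exercise value = 20.7500 ≤ continuation, so V_d = 24.7338
Node 0 (S = 105): continuation = 1/1.01·[0.2909·1.8693 + 0.7091·24.7338] = 17.9033; exercise value = 5.0000 ≤ continuation, so V_0 = 17.9033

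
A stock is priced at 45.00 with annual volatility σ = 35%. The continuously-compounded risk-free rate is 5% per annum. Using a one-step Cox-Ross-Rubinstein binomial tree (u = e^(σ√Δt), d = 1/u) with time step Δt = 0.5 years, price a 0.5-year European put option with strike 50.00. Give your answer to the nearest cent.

CRR parameters: u = e^(σ√Δt) = e^(0.35·√0.5) = 1.2808, d = 1/u = 0.7808
Per-period rate: rΔt = 0.05·0.5 = 0.025, so R = e^0.025 = 1.0253
Risk-neutral probability p = (e^0.025 − 0.7808)/(1.2808 − 0.7808) = 0.2446/0.5000 = 0.4891
Terminal stock prices: S_u = 57.64, S_d = 35.13
Terminal payoffs (K − S): max(-7.636, 0) = 0, max(14.87, 0) = 14.87
Node 0 (S = 45): V_0 = e^(−0.025)·[0.4891·0.0000 + 0.5109·14.8658] = 7.4079

7.41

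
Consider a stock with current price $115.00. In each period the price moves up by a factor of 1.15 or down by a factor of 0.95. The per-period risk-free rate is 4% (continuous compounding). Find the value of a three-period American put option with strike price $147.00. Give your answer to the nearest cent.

$32.00

Risk-neutral probability p = (e^0.04 − 0.95)/(1.15 − 0.95) = 0.0908/0.2000 = 0.4541
Terminal stock prices: S_uuu = 174.9, S_uud = 144.5, S_udd = 119.4, S_ddd = 98.6
Terminal payoffs (K − S): max(-27.9, 0) = 0, max(2.517, 0) = 2.517, max(27.64, 0) = 27.64, max(48.4, 0) = 48.4
Node uu (S = 152.1): continuation = e^(−0.04)·[0.4541·0.0000 + 0.5459·2.5169] = 1.3202; exercise value = 0.0000 ≤ continuation, so V_uu = 1.3202
Node ud (S = 125.6): continuation = e^(−0.04)·[0.4541·2.5169 + 0.5459·27.6444] = 15.5985; exercise value = 21.3625 > continuation, so V_ud = 21.3625 (exercise)
Node dd (S = 103.8): continuation = e^(−0.04)·[0.4541·27.6444 + 0.5459·48.4019] = 37.4485; exercise value = 43.2125 > continuation, so V_dd = 43.2125 (exercise)
Node u (S = 132.2): continuation = e^(−0.04)·[0.4541·1.3202 + 0.5459·21.3625] = 11.7814; exercise value = 14.7500 > continuation, so V_u = 14.7500 (exercise)
Node d (S = 109.2): continuation = e^(−0.04)·[0.4541·21.3625 + 0.5459·43.2125] = 31.9860; exercise value = 37.7500 > continuation, so V_d = 37.7500 (exercise)
Node 0 (S = 115): continuation = e^(−0.04)·[0.4541·14.7500 + 0.5459·37.7500] = 26.2360; exercise value = 32.0000 > continuation, so V_0 = 32.0000 (exercise)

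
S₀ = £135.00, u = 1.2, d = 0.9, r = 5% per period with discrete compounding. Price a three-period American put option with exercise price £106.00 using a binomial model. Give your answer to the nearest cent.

Risk-neutral probability p = (1 + 0.05 − 0.9)/(1.2 − 0.9) = 0.1500/0.3000 = 0.5000
Terminal stock prices: S_uuu = 233.3, S_uud = 175, S_udd = 131.2, S_ddd = 98.42
Terminal payoffs (K − S): max(-127.3, 0) = 0, max(-68.96, 0) = 0, max(-25.22, 0) = 0, max(7.585, 0) = 7.585
Node uu (S = 194.4): continuation = 1/1.05·[0.5000·0.0000 + 0.5000·0.0000] = 0.0000; exercise value = 0.0000 ≤ continuation, so V_uu = 0.0000
Node ud (S = 145.8): continuation = 1/1.05·[0.5000·0.0000 + 0.5000·0.0000] = 0.0000; exercise value = 0.0000 ≤ continuation, so V_ud = 0.0000
Node dd (S = 109.4): continuation = 1/1.05·[0.5000·0.0000 + 0.5000·7.5850] = 3.6119; exercise value = 0.0000 ≤ continuation, so V_dd = 3.6119
Node u (S = 162): continuation = 1/1.05·[0.5000·0.0000 + 0.5000·0.0000] = 0.0000; exercise value = 0.0000 ≤ continuation, so V_u = 0.0000
Node d (S = 121.5): continuation = 1/1.05·[0.5000·0.0000 + 0.5000·3.6119] = 1.7200; exercise value = 0.0000 ≤ continuation, so V_d = 1.7200
Node 0 (S = 135): continuation = 1/1.05·[0.5000·0.0000 + 0.5000·1.7200] = 0.8190; exercise value = 0.0000 ≤ continuation, so V_0 = 0.8190

£0.82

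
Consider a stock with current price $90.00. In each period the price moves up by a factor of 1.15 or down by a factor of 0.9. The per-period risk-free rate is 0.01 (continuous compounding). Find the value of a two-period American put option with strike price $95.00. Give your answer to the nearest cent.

$8.21

Risk-neutral probability p = (e^0.01 − 0.9)/(1.15 − 0.9) = 0.1101/0.2500 = 0.4402
Terminal stock prices: S_uu = 119, S_ud = 93.15, S_dd = 72.9
Terminal payoffs (K − S): max(-24.02, 0) = 0, max(1.85, 0) = 1.85, max(22.1, 0) = 22.1
Node u (S = 103.5): continuation = e^(−0.01)·[0.4402·0.0000 + 0.5598·1.8500] = 1.0253; exercise value = 0.0000 ≤ continuation, so V_u = 1.0253
Node d (S = 81): continuation = e^(−0.01)·[0.4402·1.8500 + 0.5598·22.1000] = 13.0547; exercise value = 14.0000 > continuation, so V_d = 14.0000 (exercise)
Node 0 (S = 90): continuation = e^(−0.01)·[0.4402·1.0253 + 0.5598·14.0000] = 8.2061; exercise value = 5.0000 ≤ continuation, so V_0 = 8.2061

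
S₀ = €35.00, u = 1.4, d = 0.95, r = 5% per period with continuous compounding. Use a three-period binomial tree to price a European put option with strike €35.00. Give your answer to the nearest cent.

Risk-neutral probability p = (e^0.05 − 0.95)/(1.4 − 0.95) = 0.1013/0.4500 = 0.2250
Terminal stock prices: S_uuu = 96.04, S_uud = 65.17, S_udd = 44.22, S_ddd = 30.01
Terminal payoffs (K − S): max(-61.04, 0) = 0, max(-30.17, 0) = 0, max(-9.222, 0) = 0, max(4.992, 0) = 4.992
Node uu (S = 68.6): V_uu = e^(−0.05)·[0.2250·0.0000 + 0.7750·0.0000] = 0.0000
Node ud (S = 46.55): V_ud = e^(−0.05)·[0.2250·0.0000 + 0.7750·0.0000] = 0.0000
Node dd (S = 31.59): V_dd = e^(−0.05)·[0.2250·0.0000 + 0.7750·4.9919] = 3.6798
Node u (S = 49): V_u = e^(−0.05)·[0.2250·0.0000 + 0.7750·0.0000] = 0.0000
Node d (S = 33.25): V_d = e^(−0.05)·[0.2250·0.0000 + 0.7750·3.6798] = 2.7126
Node 0 (S = 35): V_0 = e^(−0.05)·[0.2250·0.0000 + 0.7750·2.7126] = 1.9996

€2.00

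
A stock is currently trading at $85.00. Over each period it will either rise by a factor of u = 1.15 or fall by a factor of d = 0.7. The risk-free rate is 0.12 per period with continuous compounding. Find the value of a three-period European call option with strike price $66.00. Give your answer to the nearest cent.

$39.05

Risk-neutral probability p = (e^0.12 − 0.7)/(1.15 − 0.7) = 0.4275/0.4500 = 0.9500
Terminal stock prices: S_uuu = 129.3, S_uud = 78.69, S_udd = 47.9, S_ddd = 29.15
Terminal payoffs (S − K): max(63.27, 0) = 63.27, max(12.69, 0) = 12.69, max(-18.1, 0) = 0, max(-36.85, 0) = 0
Node uu (S = 112.4): V_uu = e^(−0.12)·[0.9500·63.2744 + 0.0500·12.6887] = 53.8758
Node ud (S = 68.42): V_ud = e^(−0.12)·[0.9500·12.6887 + 0.0500·0.0000] = 10.6911
Node dd (S = 41.65): V_dd = e^(−0.12)·[0.9500·0.0000 + 0.0500·0.0000] = 0.0000
Node u (S = 97.75): V_u = e^(−0.12)·[0.9500·53.8758 + 0.0500·10.6911] = 45.8682
Node d (S = 59.5): V_d = e^(−0.12)·[0.9500·10.6911 + 0.0500·0.0000] = 9.0080
Node 0 (S = 85): V_0 = e^(−0.12)·[0.9500·45.8682 + 0.0500·9.0080] = 39.0466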